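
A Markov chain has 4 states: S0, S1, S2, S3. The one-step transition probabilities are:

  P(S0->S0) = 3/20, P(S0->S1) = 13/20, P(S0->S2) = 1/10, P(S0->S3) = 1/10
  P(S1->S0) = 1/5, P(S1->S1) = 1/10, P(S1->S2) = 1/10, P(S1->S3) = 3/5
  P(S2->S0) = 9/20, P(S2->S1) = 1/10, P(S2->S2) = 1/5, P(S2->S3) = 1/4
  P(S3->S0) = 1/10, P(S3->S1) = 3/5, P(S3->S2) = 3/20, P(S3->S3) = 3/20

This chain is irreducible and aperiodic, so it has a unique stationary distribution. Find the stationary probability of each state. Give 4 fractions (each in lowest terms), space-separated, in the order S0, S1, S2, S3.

Answer: 2062/10799 3925/10799 1390/10799 3422/10799

Derivation:
The stationary distribution satisfies pi = pi * P, i.e.:
  pi_S0 = 3/20*pi_S0 + 1/5*pi_S1 + 9/20*pi_S2 + 1/10*pi_S3
  pi_S1 = 13/20*pi_S0 + 1/10*pi_S1 + 1/10*pi_S2 + 3/5*pi_S3
  pi_S2 = 1/10*pi_S0 + 1/10*pi_S1 + 1/5*pi_S2 + 3/20*pi_S3
  pi_S3 = 1/10*pi_S0 + 3/5*pi_S1 + 1/4*pi_S2 + 3/20*pi_S3
with normalization: pi_S0 + pi_S1 + pi_S2 + pi_S3 = 1.

Using the first 3 balance equations plus normalization, the linear system A*pi = b is:
  [-17/20, 1/5, 9/20, 1/10] . pi = 0
  [13/20, -9/10, 1/10, 3/5] . pi = 0
  [1/10, 1/10, -4/5, 3/20] . pi = 0
  [1, 1, 1, 1] . pi = 1

Solving yields:
  pi_S0 = 2062/10799
  pi_S1 = 3925/10799
  pi_S2 = 1390/10799
  pi_S3 = 3422/10799

Verification (pi * P):
  2062/10799*3/20 + 3925/10799*1/5 + 1390/10799*9/20 + 3422/10799*1/10 = 2062/10799 = pi_S0  (ok)
  2062/10799*13/20 + 3925/10799*1/10 + 1390/10799*1/10 + 3422/10799*3/5 = 3925/10799 = pi_S1  (ok)
  2062/10799*1/10 + 3925/10799*1/10 + 1390/10799*1/5 + 3422/10799*3/20 = 1390/10799 = pi_S2  (ok)
  2062/10799*1/10 + 3925/10799*3/5 + 1390/10799*1/4 + 3422/10799*3/20 = 3422/10799 = pi_S3  (ok)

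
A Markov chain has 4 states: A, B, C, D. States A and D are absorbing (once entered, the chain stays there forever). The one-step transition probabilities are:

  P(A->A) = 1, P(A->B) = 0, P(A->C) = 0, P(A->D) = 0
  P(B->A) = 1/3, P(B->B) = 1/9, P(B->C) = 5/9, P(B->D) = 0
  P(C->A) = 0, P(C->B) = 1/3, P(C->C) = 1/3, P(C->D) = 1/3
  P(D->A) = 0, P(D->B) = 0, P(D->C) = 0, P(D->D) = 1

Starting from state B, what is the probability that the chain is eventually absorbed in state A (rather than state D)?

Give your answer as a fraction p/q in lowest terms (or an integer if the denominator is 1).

Let a_i = P(absorbed in A | start in state i).
Boundary conditions: a_A = 1, a_D = 0.
For each transient state i, a_i = sum_j P(i->j) * a_j:
  a_B = 1/3*a_A + 1/9*a_B + 5/9*a_C + 0*a_D
  a_C = 0*a_A + 1/3*a_B + 1/3*a_C + 1/3*a_D

Substituting a_A = 1 and a_D = 0, rearrange to (I - Q) a = r where r[i] = P(i -> A):
  [8/9, -5/9] . (a_B, a_C) = 1/3
  [-1/3, 2/3] . (a_B, a_C) = 0

Solving yields:
  a_B = 6/11
  a_C = 3/11

Starting state is B, so the absorption probability is a_B = 6/11.

Answer: 6/11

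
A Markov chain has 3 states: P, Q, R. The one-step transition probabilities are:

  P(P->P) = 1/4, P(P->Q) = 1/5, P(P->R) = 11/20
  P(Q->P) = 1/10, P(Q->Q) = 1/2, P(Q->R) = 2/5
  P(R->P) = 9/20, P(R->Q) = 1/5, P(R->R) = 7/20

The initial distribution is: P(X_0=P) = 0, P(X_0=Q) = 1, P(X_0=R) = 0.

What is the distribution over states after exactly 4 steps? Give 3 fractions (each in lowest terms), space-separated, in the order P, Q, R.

Propagating the distribution step by step (d_{t+1} = d_t * P):
d_0 = (P=0, Q=1, R=0)
  d_1[P] = 0*1/4 + 1*1/10 + 0*9/20 = 1/10
  d_1[Q] = 0*1/5 + 1*1/2 + 0*1/5 = 1/2
  d_1[R] = 0*11/20 + 1*2/5 + 0*7/20 = 2/5
d_1 = (P=1/10, Q=1/2, R=2/5)
  d_2[P] = 1/10*1/4 + 1/2*1/10 + 2/5*9/20 = 51/200
  d_2[Q] = 1/10*1/5 + 1/2*1/2 + 2/5*1/5 = 7/20
  d_2[R] = 1/10*11/20 + 1/2*2/5 + 2/5*7/20 = 79/200
d_2 = (P=51/200, Q=7/20, R=79/200)
  d_3[P] = 51/200*1/4 + 7/20*1/10 + 79/200*9/20 = 553/2000
  d_3[Q] = 51/200*1/5 + 7/20*1/2 + 79/200*1/5 = 61/200
  d_3[R] = 51/200*11/20 + 7/20*2/5 + 79/200*7/20 = 837/2000
d_3 = (P=553/2000, Q=61/200, R=837/2000)
  d_4[P] = 553/2000*1/4 + 61/200*1/10 + 837/2000*9/20 = 5759/20000
  d_4[Q] = 553/2000*1/5 + 61/200*1/2 + 837/2000*1/5 = 583/2000
  d_4[R] = 553/2000*11/20 + 61/200*2/5 + 837/2000*7/20 = 8411/20000
d_4 = (P=5759/20000, Q=583/2000, R=8411/20000)

Answer: 5759/20000 583/2000 8411/20000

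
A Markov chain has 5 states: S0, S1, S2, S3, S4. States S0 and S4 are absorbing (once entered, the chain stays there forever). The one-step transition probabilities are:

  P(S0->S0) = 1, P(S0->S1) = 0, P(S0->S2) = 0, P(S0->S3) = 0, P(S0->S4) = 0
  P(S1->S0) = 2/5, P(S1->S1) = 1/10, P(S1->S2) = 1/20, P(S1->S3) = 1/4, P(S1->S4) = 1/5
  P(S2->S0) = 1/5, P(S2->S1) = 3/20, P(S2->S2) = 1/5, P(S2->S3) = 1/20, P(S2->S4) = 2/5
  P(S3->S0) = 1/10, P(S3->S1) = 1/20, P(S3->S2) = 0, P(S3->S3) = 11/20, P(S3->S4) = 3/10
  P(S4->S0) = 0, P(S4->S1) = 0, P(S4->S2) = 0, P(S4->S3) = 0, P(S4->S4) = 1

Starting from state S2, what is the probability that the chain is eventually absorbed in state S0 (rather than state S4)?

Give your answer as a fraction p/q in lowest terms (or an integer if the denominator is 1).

Answer: 17/46

Derivation:
Let a_i = P(absorbed in S0 | start in state i).
Boundary conditions: a_S0 = 1, a_S4 = 0.
For each transient state i, a_i = sum_j P(i->j) * a_j:
  a_S1 = 2/5*a_S0 + 1/10*a_S1 + 1/20*a_S2 + 1/4*a_S3 + 1/5*a_S4
  a_S2 = 1/5*a_S0 + 3/20*a_S1 + 1/5*a_S2 + 1/20*a_S3 + 2/5*a_S4
  a_S3 = 1/10*a_S0 + 1/20*a_S1 + 0*a_S2 + 11/20*a_S3 + 3/10*a_S4

Substituting a_S0 = 1 and a_S4 = 0, rearrange to (I - Q) a = r where r[i] = P(i -> S0):
  [9/10, -1/20, -1/4] . (a_S1, a_S2, a_S3) = 2/5
  [-3/20, 4/5, -1/20] . (a_S1, a_S2, a_S3) = 1/5
  [-1/20, 0, 9/20] . (a_S1, a_S2, a_S3) = 1/10

Solving yields:
  a_S1 = 25/46
  a_S2 = 17/46
  a_S3 = 13/46

Starting state is S2, so the absorption probability is a_S2 = 17/46.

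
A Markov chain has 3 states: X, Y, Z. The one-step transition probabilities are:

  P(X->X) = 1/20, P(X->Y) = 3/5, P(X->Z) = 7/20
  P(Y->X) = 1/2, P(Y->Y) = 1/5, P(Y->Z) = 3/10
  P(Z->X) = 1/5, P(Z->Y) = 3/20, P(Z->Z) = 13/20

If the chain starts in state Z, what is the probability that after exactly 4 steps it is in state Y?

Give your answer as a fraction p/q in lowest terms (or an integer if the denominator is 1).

Computing P^4 by repeated multiplication:
P^1 =
  X: [1/20, 3/5, 7/20]
  Y: [1/2, 1/5, 3/10]
  Z: [1/5, 3/20, 13/20]
P^2 =
  X: [149/400, 81/400, 17/40]
  Y: [37/200, 77/200, 43/100]
  Z: [43/200, 99/400, 43/80]
P^3 =
  X: [1639/8000, 1311/4000, 3739/8000]
  Y: [1151/4000, 101/400, 1839/4000]
  Z: [121/500, 2073/8000, 3991/8000]
P^4 =
  X: [8563/32000, 41373/160000, 18953/40000]
  Y: [18607/80000, 23369/80000, 4753/10000]
  Z: [3863/16000, 43497/160000, 77873/160000]

(P^4)[Z -> Y] = 43497/160000

Answer: 43497/160000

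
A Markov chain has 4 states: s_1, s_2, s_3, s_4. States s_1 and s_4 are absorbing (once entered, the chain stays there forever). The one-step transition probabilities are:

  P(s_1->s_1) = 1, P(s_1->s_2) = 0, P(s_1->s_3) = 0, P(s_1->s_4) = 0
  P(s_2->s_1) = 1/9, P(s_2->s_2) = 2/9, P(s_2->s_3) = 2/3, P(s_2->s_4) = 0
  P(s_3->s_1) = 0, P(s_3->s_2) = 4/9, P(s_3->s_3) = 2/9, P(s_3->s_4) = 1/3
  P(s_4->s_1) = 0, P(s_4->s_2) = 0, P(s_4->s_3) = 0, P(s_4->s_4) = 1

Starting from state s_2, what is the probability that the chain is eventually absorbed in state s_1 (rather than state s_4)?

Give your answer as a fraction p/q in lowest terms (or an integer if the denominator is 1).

Answer: 7/25

Derivation:
Let a_i = P(absorbed in s_1 | start in state i).
Boundary conditions: a_s_1 = 1, a_s_4 = 0.
For each transient state i, a_i = sum_j P(i->j) * a_j:
  a_s_2 = 1/9*a_s_1 + 2/9*a_s_2 + 2/3*a_s_3 + 0*a_s_4
  a_s_3 = 0*a_s_1 + 4/9*a_s_2 + 2/9*a_s_3 + 1/3*a_s_4

Substituting a_s_1 = 1 and a_s_4 = 0, rearrange to (I - Q) a = r where r[i] = P(i -> s_1):
  [7/9, -2/3] . (a_s_2, a_s_3) = 1/9
  [-4/9, 7/9] . (a_s_2, a_s_3) = 0

Solving yields:
  a_s_2 = 7/25
  a_s_3 = 4/25

Starting state is s_2, so the absorption probability is a_s_2 = 7/25.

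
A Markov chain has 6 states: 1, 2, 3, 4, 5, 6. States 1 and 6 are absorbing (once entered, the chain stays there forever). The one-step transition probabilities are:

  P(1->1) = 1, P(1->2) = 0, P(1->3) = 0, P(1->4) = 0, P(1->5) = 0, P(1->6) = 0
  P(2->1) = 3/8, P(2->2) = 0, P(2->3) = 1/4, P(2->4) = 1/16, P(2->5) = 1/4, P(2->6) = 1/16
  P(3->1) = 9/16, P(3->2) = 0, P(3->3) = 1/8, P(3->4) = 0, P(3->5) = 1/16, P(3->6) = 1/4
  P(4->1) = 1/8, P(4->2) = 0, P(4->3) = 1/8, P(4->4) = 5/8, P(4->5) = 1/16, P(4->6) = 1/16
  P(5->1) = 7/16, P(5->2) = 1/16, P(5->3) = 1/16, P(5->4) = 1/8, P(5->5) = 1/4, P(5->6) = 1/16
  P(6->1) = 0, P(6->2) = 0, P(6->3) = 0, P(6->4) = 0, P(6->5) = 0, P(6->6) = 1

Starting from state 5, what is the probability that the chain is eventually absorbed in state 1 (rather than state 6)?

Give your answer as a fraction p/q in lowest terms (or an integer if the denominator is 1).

Answer: 2085/2524

Derivation:
Let a_i = P(absorbed in 1 | start in state i).
Boundary conditions: a_1 = 1, a_6 = 0.
For each transient state i, a_i = sum_j P(i->j) * a_j:
  a_2 = 3/8*a_1 + 0*a_2 + 1/4*a_3 + 1/16*a_4 + 1/4*a_5 + 1/16*a_6
  a_3 = 9/16*a_1 + 0*a_2 + 1/8*a_3 + 0*a_4 + 1/16*a_5 + 1/4*a_6
  a_4 = 1/8*a_1 + 0*a_2 + 1/8*a_3 + 5/8*a_4 + 1/16*a_5 + 1/16*a_6
  a_5 = 7/16*a_1 + 1/16*a_2 + 1/16*a_3 + 1/8*a_4 + 1/4*a_5 + 1/16*a_6

Substituting a_1 = 1 and a_6 = 0, rearrange to (I - Q) a = r where r[i] = P(i -> 1):
  [1, -1/4, -1/16, -1/4] . (a_2, a_3, a_4, a_5) = 3/8
  [0, 7/8, 0, -1/16] . (a_2, a_3, a_4, a_5) = 9/16
  [0, -1/8, 3/8, -1/16] . (a_2, a_3, a_4, a_5) = 1/8
  [-1/16, -1/16, -1/8, 3/4] . (a_2, a_3, a_4, a_5) = 7/16

Solving yields:
  a_2 = 12131/15144
  a_3 = 3543/5048
  a_4 = 2669/3786
  a_5 = 2085/2524

Starting state is 5, so the absorption probability is a_5 = 2085/2524.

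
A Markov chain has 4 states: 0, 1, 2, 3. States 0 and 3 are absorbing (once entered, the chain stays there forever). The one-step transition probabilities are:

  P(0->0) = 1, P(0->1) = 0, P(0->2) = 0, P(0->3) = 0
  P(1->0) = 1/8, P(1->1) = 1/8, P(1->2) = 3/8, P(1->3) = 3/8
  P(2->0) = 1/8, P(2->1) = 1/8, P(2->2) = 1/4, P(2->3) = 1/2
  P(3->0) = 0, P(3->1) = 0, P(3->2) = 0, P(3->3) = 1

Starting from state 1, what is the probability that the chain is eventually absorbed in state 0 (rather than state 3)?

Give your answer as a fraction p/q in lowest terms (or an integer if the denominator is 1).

Answer: 3/13

Derivation:
Let a_i = P(absorbed in 0 | start in state i).
Boundary conditions: a_0 = 1, a_3 = 0.
For each transient state i, a_i = sum_j P(i->j) * a_j:
  a_1 = 1/8*a_0 + 1/8*a_1 + 3/8*a_2 + 3/8*a_3
  a_2 = 1/8*a_0 + 1/8*a_1 + 1/4*a_2 + 1/2*a_3

Substituting a_0 = 1 and a_3 = 0, rearrange to (I - Q) a = r where r[i] = P(i -> 0):
  [7/8, -3/8] . (a_1, a_2) = 1/8
  [-1/8, 3/4] . (a_1, a_2) = 1/8

Solving yields:
  a_1 = 3/13
  a_2 = 8/39

Starting state is 1, so the absorption probability is a_1 = 3/13.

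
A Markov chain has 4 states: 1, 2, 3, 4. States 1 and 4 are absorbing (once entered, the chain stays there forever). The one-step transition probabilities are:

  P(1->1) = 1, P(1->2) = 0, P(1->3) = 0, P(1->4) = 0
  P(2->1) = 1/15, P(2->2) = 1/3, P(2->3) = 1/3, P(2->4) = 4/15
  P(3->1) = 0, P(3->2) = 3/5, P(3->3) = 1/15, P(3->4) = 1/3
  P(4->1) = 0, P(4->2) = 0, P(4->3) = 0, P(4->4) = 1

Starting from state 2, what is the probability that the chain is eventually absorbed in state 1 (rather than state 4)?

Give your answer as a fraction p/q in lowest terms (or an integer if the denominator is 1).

Let a_i = P(absorbed in 1 | start in state i).
Boundary conditions: a_1 = 1, a_4 = 0.
For each transient state i, a_i = sum_j P(i->j) * a_j:
  a_2 = 1/15*a_1 + 1/3*a_2 + 1/3*a_3 + 4/15*a_4
  a_3 = 0*a_1 + 3/5*a_2 + 1/15*a_3 + 1/3*a_4

Substituting a_1 = 1 and a_4 = 0, rearrange to (I - Q) a = r where r[i] = P(i -> 1):
  [2/3, -1/3] . (a_2, a_3) = 1/15
  [-3/5, 14/15] . (a_2, a_3) = 0

Solving yields:
  a_2 = 14/95
  a_3 = 9/95

Starting state is 2, so the absorption probability is a_2 = 14/95.

Answer: 14/95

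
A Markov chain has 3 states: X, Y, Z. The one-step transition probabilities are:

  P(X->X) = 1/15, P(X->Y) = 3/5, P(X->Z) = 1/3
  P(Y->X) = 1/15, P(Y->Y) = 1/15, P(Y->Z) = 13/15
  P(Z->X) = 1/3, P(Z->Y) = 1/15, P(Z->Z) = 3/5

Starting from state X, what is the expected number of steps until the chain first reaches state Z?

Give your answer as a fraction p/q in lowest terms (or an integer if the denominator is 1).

Let h_i = expected steps to first reach Z from state i.
Boundary: h_Z = 0.
First-step equations for the other states:
  h_X = 1 + 1/15*h_X + 3/5*h_Y + 1/3*h_Z
  h_Y = 1 + 1/15*h_X + 1/15*h_Y + 13/15*h_Z

Substituting h_Z = 0 and rearranging gives the linear system (I - Q) h = 1:
  [14/15, -3/5] . (h_X, h_Y) = 1
  [-1/15, 14/15] . (h_X, h_Y) = 1

Solving yields:
  h_X = 345/187
  h_Y = 225/187

Starting state is X, so the expected hitting time is h_X = 345/187.

Answer: 345/187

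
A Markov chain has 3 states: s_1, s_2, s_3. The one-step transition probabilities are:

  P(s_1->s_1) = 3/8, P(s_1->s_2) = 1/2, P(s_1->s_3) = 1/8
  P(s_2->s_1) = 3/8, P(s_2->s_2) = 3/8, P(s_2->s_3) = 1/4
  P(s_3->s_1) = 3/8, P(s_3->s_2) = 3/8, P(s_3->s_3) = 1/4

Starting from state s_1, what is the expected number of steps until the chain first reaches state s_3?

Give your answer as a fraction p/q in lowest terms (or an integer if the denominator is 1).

Answer: 72/13

Derivation:
Let h_i = expected steps to first reach s_3 from state i.
Boundary: h_s_3 = 0.
First-step equations for the other states:
  h_s_1 = 1 + 3/8*h_s_1 + 1/2*h_s_2 + 1/8*h_s_3
  h_s_2 = 1 + 3/8*h_s_1 + 3/8*h_s_2 + 1/4*h_s_3

Substituting h_s_3 = 0 and rearranging gives the linear system (I - Q) h = 1:
  [5/8, -1/2] . (h_s_1, h_s_2) = 1
  [-3/8, 5/8] . (h_s_1, h_s_2) = 1

Solving yields:
  h_s_1 = 72/13
  h_s_2 = 64/13

Starting state is s_1, so the expected hitting time is h_s_1 = 72/13.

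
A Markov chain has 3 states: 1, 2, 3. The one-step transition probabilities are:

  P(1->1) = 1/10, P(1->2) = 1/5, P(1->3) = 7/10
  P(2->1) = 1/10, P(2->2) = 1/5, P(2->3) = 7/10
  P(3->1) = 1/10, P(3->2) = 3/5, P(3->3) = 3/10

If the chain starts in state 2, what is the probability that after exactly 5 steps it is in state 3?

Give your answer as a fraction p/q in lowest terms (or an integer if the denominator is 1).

Answer: 3157/6250

Derivation:
Computing P^5 by repeated multiplication:
P^1 =
  1: [1/10, 1/5, 7/10]
  2: [1/10, 1/5, 7/10]
  3: [1/10, 3/5, 3/10]
P^2 =
  1: [1/10, 12/25, 21/50]
  2: [1/10, 12/25, 21/50]
  3: [1/10, 8/25, 29/50]
P^3 =
  1: [1/10, 46/125, 133/250]
  2: [1/10, 46/125, 133/250]
  3: [1/10, 54/125, 117/250]
P^4 =
  1: [1/10, 258/625, 609/1250]
  2: [1/10, 258/625, 609/1250]
  3: [1/10, 242/625, 641/1250]
P^5 =
  1: [1/10, 1234/3125, 3157/6250]
  2: [1/10, 1234/3125, 3157/6250]
  3: [1/10, 1266/3125, 3093/6250]

(P^5)[2 -> 3] = 3157/6250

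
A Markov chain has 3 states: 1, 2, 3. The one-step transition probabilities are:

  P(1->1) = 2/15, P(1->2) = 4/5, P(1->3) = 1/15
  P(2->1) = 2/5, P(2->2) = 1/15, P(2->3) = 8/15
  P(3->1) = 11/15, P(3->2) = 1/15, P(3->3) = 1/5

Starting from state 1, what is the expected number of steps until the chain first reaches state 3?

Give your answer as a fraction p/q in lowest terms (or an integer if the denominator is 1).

Answer: 39/11

Derivation:
Let h_i = expected steps to first reach 3 from state i.
Boundary: h_3 = 0.
First-step equations for the other states:
  h_1 = 1 + 2/15*h_1 + 4/5*h_2 + 1/15*h_3
  h_2 = 1 + 2/5*h_1 + 1/15*h_2 + 8/15*h_3

Substituting h_3 = 0 and rearranging gives the linear system (I - Q) h = 1:
  [13/15, -4/5] . (h_1, h_2) = 1
  [-2/5, 14/15] . (h_1, h_2) = 1

Solving yields:
  h_1 = 39/11
  h_2 = 57/22

Starting state is 1, so the expected hitting time is h_1 = 39/11.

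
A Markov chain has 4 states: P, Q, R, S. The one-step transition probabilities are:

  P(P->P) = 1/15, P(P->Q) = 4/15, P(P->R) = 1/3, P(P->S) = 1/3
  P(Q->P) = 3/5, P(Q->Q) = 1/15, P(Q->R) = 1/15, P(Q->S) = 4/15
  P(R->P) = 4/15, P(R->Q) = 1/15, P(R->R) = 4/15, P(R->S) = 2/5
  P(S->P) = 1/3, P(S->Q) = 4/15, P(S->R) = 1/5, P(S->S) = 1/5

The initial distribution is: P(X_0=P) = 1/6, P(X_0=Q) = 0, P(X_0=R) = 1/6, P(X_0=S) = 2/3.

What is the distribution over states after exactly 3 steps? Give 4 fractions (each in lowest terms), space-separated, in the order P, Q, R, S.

Answer: 1147/4050 1267/6750 523/2250 6007/20250

Derivation:
Propagating the distribution step by step (d_{t+1} = d_t * P):
d_0 = (P=1/6, Q=0, R=1/6, S=2/3)
  d_1[P] = 1/6*1/15 + 0*3/5 + 1/6*4/15 + 2/3*1/3 = 5/18
  d_1[Q] = 1/6*4/15 + 0*1/15 + 1/6*1/15 + 2/3*4/15 = 7/30
  d_1[R] = 1/6*1/3 + 0*1/15 + 1/6*4/15 + 2/3*1/5 = 7/30
  d_1[S] = 1/6*1/3 + 0*4/15 + 1/6*2/5 + 2/3*1/5 = 23/90
d_1 = (P=5/18, Q=7/30, R=7/30, S=23/90)
  d_2[P] = 5/18*1/15 + 7/30*3/5 + 7/30*4/15 + 23/90*1/3 = 413/1350
  d_2[Q] = 5/18*4/15 + 7/30*1/15 + 7/30*1/15 + 23/90*4/15 = 13/75
  d_2[R] = 5/18*1/3 + 7/30*1/15 + 7/30*4/15 + 23/90*1/5 = 299/1350
  d_2[S] = 5/18*1/3 + 7/30*4/15 + 7/30*2/5 + 23/90*1/5 = 202/675
d_2 = (P=413/1350, Q=13/75, R=299/1350, S=202/675)
  d_3[P] = 413/1350*1/15 + 13/75*3/5 + 299/1350*4/15 + 202/675*1/3 = 1147/4050
  d_3[Q] = 413/1350*4/15 + 13/75*1/15 + 299/1350*1/15 + 202/675*4/15 = 1267/6750
  d_3[R] = 413/1350*1/3 + 13/75*1/15 + 299/1350*4/15 + 202/675*1/5 = 523/2250
  d_3[S] = 413/1350*1/3 + 13/75*4/15 + 299/1350*2/5 + 202/675*1/5 = 6007/20250
d_3 = (P=1147/4050, Q=1267/6750, R=523/2250, S=6007/20250)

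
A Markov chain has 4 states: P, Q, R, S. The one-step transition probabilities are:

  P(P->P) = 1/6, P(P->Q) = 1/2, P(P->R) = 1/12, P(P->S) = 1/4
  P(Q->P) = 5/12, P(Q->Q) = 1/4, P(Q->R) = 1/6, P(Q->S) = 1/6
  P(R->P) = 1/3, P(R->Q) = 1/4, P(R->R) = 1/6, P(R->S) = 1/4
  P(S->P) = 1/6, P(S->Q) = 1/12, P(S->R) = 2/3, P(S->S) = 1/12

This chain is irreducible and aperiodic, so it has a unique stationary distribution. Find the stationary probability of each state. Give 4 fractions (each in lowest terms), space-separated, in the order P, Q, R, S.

The stationary distribution satisfies pi = pi * P, i.e.:
  pi_P = 1/6*pi_P + 5/12*pi_Q + 1/3*pi_R + 1/6*pi_S
  pi_Q = 1/2*pi_P + 1/4*pi_Q + 1/4*pi_R + 1/12*pi_S
  pi_R = 1/12*pi_P + 1/6*pi_Q + 1/6*pi_R + 2/3*pi_S
  pi_S = 1/4*pi_P + 1/6*pi_Q + 1/4*pi_R + 1/12*pi_S
with normalization: pi_P + pi_Q + pi_R + pi_S = 1.

Using the first 3 balance equations plus normalization, the linear system A*pi = b is:
  [-5/6, 5/12, 1/3, 1/6] . pi = 0
  [1/2, -3/4, 1/4, 1/12] . pi = 0
  [1/12, 1/6, -5/6, 2/3] . pi = 0
  [1, 1, 1, 1] . pi = 1

Solving yields:
  pi_P = 317/1138
  pi_Q = 327/1138
  pi_R = 547/2276
  pi_S = 441/2276

Verification (pi * P):
  317/1138*1/6 + 327/1138*5/12 + 547/2276*1/3 + 441/2276*1/6 = 317/1138 = pi_P  (ok)
  317/1138*1/2 + 327/1138*1/4 + 547/2276*1/4 + 441/2276*1/12 = 327/1138 = pi_Q  (ok)
  317/1138*1/12 + 327/1138*1/6 + 547/2276*1/6 + 441/2276*2/3 = 547/2276 = pi_R  (ok)
  317/1138*1/4 + 327/1138*1/6 + 547/2276*1/4 + 441/2276*1/12 = 441/2276 = pi_S  (ok)

Answer: 317/1138 327/1138 547/2276 441/2276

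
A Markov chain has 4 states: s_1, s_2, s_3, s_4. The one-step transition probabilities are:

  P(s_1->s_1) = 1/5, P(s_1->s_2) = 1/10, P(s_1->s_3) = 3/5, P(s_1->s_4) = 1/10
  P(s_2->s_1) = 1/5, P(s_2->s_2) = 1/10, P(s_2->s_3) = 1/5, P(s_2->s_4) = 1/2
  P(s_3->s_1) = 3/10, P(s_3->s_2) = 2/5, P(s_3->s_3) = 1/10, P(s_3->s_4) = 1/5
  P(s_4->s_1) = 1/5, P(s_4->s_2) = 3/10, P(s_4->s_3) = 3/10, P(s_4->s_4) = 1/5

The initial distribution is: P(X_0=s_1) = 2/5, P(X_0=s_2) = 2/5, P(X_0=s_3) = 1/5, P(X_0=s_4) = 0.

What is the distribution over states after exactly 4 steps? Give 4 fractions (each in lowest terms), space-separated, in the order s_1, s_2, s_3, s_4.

Propagating the distribution step by step (d_{t+1} = d_t * P):
d_0 = (s_1=2/5, s_2=2/5, s_3=1/5, s_4=0)
  d_1[s_1] = 2/5*1/5 + 2/5*1/5 + 1/5*3/10 + 0*1/5 = 11/50
  d_1[s_2] = 2/5*1/10 + 2/5*1/10 + 1/5*2/5 + 0*3/10 = 4/25
  d_1[s_3] = 2/5*3/5 + 2/5*1/5 + 1/5*1/10 + 0*3/10 = 17/50
  d_1[s_4] = 2/5*1/10 + 2/5*1/2 + 1/5*1/5 + 0*1/5 = 7/25
d_1 = (s_1=11/50, s_2=4/25, s_3=17/50, s_4=7/25)
  d_2[s_1] = 11/50*1/5 + 4/25*1/5 + 17/50*3/10 + 7/25*1/5 = 117/500
  d_2[s_2] = 11/50*1/10 + 4/25*1/10 + 17/50*2/5 + 7/25*3/10 = 129/500
  d_2[s_3] = 11/50*3/5 + 4/25*1/5 + 17/50*1/10 + 7/25*3/10 = 141/500
  d_2[s_4] = 11/50*1/10 + 4/25*1/2 + 17/50*1/5 + 7/25*1/5 = 113/500
d_2 = (s_1=117/500, s_2=129/500, s_3=141/500, s_4=113/500)
  d_3[s_1] = 117/500*1/5 + 129/500*1/5 + 141/500*3/10 + 113/500*1/5 = 1141/5000
  d_3[s_2] = 117/500*1/10 + 129/500*1/10 + 141/500*2/5 + 113/500*3/10 = 1149/5000
  d_3[s_3] = 117/500*3/5 + 129/500*1/5 + 141/500*1/10 + 113/500*3/10 = 36/125
  d_3[s_4] = 117/500*1/10 + 129/500*1/2 + 141/500*1/5 + 113/500*1/5 = 127/500
d_3 = (s_1=1141/5000, s_2=1149/5000, s_3=36/125, s_4=127/500)
  d_4[s_1] = 1141/5000*1/5 + 1149/5000*1/5 + 36/125*3/10 + 127/500*1/5 = 143/625
  d_4[s_2] = 1141/5000*1/10 + 1149/5000*1/10 + 36/125*2/5 + 127/500*3/10 = 593/2500
  d_4[s_3] = 1141/5000*3/5 + 1149/5000*1/5 + 36/125*1/10 + 127/500*3/10 = 7197/25000
  d_4[s_4] = 1141/5000*1/10 + 1149/5000*1/2 + 36/125*1/5 + 127/500*1/5 = 6153/25000
d_4 = (s_1=143/625, s_2=593/2500, s_3=7197/25000, s_4=6153/25000)

Answer: 143/625 593/2500 7197/25000 6153/25000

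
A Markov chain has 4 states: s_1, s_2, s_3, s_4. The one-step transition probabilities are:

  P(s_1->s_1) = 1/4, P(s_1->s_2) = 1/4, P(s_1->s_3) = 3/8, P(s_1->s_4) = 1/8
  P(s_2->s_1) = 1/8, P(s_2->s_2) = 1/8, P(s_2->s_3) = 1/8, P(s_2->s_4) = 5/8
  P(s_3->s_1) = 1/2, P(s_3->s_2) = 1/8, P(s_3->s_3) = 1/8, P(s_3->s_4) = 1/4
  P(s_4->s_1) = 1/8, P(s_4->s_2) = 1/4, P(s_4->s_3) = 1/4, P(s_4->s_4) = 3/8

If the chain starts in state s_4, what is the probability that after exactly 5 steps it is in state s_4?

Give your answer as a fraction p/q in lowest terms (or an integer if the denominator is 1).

Computing P^5 by repeated multiplication:
P^1 =
  s_1: [1/4, 1/4, 3/8, 1/8]
  s_2: [1/8, 1/8, 1/8, 5/8]
  s_3: [1/2, 1/8, 1/8, 1/4]
  s_4: [1/8, 1/4, 1/4, 3/8]
P^2 =
  s_1: [19/64, 11/64, 13/64, 21/64]
  s_2: [3/16, 7/32, 15/64, 23/64]
  s_3: [15/64, 7/32, 9/32, 17/64]
  s_4: [15/64, 3/16, 13/64, 3/8]
P^3 =
  s_1: [61/256, 13/64, 123/512, 163/512]
  s_2: [121/512, 99/512, 111/512, 181/512]
  s_3: [133/512, 3/16, 111/512, 43/128]
  s_4: [59/256, 103/512, 59/256, 173/512]
P^4 =
  s_1: [1003/4096, 797/4096, 919/4096, 1377/4096]
  s_2: [483/2048, 407/2048, 935/4096, 1381/4096]
  s_3: [489/2048, 817/4096, 475/2048, 1351/4096]
  s_4: [123/512, 803/4096, 921/4096, 347/1024]
P^5 =
  s_1: [491/2048, 1619/8192, 7479/32768, 10957/32768]
  s_2: [7867/32768, 6443/32768, 7409/32768, 11049/32768]
  s_3: [1981/8192, 6425/32768, 7403/32768, 1377/4096]
  s_4: [7843/32768, 1617/8192, 1863/8192, 11005/32768]

(P^5)[s_4 -> s_4] = 11005/32768

Answer: 11005/32768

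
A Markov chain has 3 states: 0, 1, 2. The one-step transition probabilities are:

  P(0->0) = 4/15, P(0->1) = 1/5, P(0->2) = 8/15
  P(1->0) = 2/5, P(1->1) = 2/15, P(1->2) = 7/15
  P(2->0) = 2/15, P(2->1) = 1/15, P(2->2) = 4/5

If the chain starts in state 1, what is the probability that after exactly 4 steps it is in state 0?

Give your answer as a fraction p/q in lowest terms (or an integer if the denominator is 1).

Answer: 3166/16875

Derivation:
Computing P^4 by repeated multiplication:
P^1 =
  0: [4/15, 1/5, 8/15]
  1: [2/5, 2/15, 7/15]
  2: [2/15, 1/15, 4/5]
P^2 =
  0: [2/9, 26/225, 149/225]
  1: [2/9, 29/225, 146/225]
  2: [38/225, 4/45, 167/225]
P^3 =
  0: [218/1125, 13/125, 158/225]
  1: [74/375, 118/1125, 157/225]
  2: [202/1125, 107/1125, 272/375]
P^4 =
  0: [3154/16875, 1678/16875, 12043/16875]
  1: [3166/16875, 1687/16875, 12022/16875]
  2: [3082/16875, 1636/16875, 12157/16875]

(P^4)[1 -> 0] = 3166/16875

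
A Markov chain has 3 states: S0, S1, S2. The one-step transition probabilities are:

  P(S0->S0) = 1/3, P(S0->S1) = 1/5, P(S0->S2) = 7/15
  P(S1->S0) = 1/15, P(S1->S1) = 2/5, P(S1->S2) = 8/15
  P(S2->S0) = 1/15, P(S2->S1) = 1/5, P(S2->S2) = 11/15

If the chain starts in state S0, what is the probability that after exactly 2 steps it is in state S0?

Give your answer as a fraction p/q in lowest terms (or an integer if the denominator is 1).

Answer: 7/45

Derivation:
Computing P^2 by repeated multiplication:
P^1 =
  S0: [1/3, 1/5, 7/15]
  S1: [1/15, 2/5, 8/15]
  S2: [1/15, 1/5, 11/15]
P^2 =
  S0: [7/45, 6/25, 136/225]
  S1: [19/225, 7/25, 143/225]
  S2: [19/225, 6/25, 152/225]

(P^2)[S0 -> S0] = 7/45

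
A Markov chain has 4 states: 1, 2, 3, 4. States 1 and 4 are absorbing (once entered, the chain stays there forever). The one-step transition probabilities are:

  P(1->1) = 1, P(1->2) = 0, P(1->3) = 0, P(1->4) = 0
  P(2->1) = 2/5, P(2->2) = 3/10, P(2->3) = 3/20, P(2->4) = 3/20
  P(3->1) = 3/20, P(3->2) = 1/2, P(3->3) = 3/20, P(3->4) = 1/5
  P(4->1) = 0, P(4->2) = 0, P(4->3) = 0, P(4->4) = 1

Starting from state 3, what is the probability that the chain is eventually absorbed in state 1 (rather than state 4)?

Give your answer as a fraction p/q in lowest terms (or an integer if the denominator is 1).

Answer: 61/104

Derivation:
Let a_i = P(absorbed in 1 | start in state i).
Boundary conditions: a_1 = 1, a_4 = 0.
For each transient state i, a_i = sum_j P(i->j) * a_j:
  a_2 = 2/5*a_1 + 3/10*a_2 + 3/20*a_3 + 3/20*a_4
  a_3 = 3/20*a_1 + 1/2*a_2 + 3/20*a_3 + 1/5*a_4

Substituting a_1 = 1 and a_4 = 0, rearrange to (I - Q) a = r where r[i] = P(i -> 1):
  [7/10, -3/20] . (a_2, a_3) = 2/5
  [-1/2, 17/20] . (a_2, a_3) = 3/20

Solving yields:
  a_2 = 145/208
  a_3 = 61/104

Starting state is 3, so the absorption probability is a_3 = 61/104.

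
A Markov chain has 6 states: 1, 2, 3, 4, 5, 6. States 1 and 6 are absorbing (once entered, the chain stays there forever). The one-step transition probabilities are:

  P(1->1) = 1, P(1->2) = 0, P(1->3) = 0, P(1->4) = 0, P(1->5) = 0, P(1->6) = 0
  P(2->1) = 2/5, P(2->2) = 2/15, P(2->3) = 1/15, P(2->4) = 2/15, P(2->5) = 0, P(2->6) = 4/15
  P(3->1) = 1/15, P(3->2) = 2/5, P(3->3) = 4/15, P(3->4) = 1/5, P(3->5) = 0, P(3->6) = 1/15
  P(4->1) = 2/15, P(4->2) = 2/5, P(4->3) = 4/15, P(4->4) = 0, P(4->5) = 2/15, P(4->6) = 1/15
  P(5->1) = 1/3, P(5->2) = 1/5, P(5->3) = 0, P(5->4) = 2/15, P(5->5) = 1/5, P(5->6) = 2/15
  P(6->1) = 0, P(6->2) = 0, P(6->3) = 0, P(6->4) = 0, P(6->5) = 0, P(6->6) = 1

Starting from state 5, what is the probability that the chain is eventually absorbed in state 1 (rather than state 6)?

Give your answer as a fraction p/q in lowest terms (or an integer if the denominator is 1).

Answer: 6611/9857

Derivation:
Let a_i = P(absorbed in 1 | start in state i).
Boundary conditions: a_1 = 1, a_6 = 0.
For each transient state i, a_i = sum_j P(i->j) * a_j:
  a_2 = 2/5*a_1 + 2/15*a_2 + 1/15*a_3 + 2/15*a_4 + 0*a_5 + 4/15*a_6
  a_3 = 1/15*a_1 + 2/5*a_2 + 4/15*a_3 + 1/5*a_4 + 0*a_5 + 1/15*a_6
  a_4 = 2/15*a_1 + 2/5*a_2 + 4/15*a_3 + 0*a_4 + 2/15*a_5 + 1/15*a_6
  a_5 = 1/3*a_1 + 1/5*a_2 + 0*a_3 + 2/15*a_4 + 1/5*a_5 + 2/15*a_6

Substituting a_1 = 1 and a_6 = 0, rearrange to (I - Q) a = r where r[i] = P(i -> 1):
  [13/15, -1/15, -2/15, 0] . (a_2, a_3, a_4, a_5) = 2/5
  [-2/5, 11/15, -1/5, 0] . (a_2, a_3, a_4, a_5) = 1/15
  [-2/5, -4/15, 1, -2/15] . (a_2, a_3, a_4, a_5) = 2/15
  [-1/5, 0, -2/15, 4/5] . (a_2, a_3, a_4, a_5) = 1/3

Solving yields:
  a_2 = 5937/9857
  a_3 = 5803/9857
  a_4 = 6118/9857
  a_5 = 6611/9857

Starting state is 5, so the absorption probability is a_5 = 6611/9857.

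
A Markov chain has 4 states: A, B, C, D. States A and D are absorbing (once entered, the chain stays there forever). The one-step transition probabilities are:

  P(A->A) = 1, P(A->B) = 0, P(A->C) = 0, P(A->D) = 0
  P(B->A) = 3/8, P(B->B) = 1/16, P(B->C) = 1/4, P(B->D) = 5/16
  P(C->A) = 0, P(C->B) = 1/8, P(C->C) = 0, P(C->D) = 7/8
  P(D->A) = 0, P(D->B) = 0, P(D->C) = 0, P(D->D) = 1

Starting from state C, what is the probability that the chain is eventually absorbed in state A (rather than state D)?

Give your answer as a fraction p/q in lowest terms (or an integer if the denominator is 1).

Let a_i = P(absorbed in A | start in state i).
Boundary conditions: a_A = 1, a_D = 0.
For each transient state i, a_i = sum_j P(i->j) * a_j:
  a_B = 3/8*a_A + 1/16*a_B + 1/4*a_C + 5/16*a_D
  a_C = 0*a_A + 1/8*a_B + 0*a_C + 7/8*a_D

Substituting a_A = 1 and a_D = 0, rearrange to (I - Q) a = r where r[i] = P(i -> A):
  [15/16, -1/4] . (a_B, a_C) = 3/8
  [-1/8, 1] . (a_B, a_C) = 0

Solving yields:
  a_B = 12/29
  a_C = 3/58

Starting state is C, so the absorption probability is a_C = 3/58.

Answer: 3/58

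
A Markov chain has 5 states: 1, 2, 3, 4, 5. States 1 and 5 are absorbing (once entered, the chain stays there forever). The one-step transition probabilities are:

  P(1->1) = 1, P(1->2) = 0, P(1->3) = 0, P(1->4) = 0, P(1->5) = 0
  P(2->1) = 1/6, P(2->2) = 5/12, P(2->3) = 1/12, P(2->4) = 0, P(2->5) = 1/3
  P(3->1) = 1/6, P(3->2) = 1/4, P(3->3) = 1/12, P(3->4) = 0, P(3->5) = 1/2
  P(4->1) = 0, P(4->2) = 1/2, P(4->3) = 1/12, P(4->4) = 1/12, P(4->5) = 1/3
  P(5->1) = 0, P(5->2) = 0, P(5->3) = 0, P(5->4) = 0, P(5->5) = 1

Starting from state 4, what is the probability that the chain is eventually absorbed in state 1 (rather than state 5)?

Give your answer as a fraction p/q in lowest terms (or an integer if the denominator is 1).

Answer: 82/407

Derivation:
Let a_i = P(absorbed in 1 | start in state i).
Boundary conditions: a_1 = 1, a_5 = 0.
For each transient state i, a_i = sum_j P(i->j) * a_j:
  a_2 = 1/6*a_1 + 5/12*a_2 + 1/12*a_3 + 0*a_4 + 1/3*a_5
  a_3 = 1/6*a_1 + 1/4*a_2 + 1/12*a_3 + 0*a_4 + 1/2*a_5
  a_4 = 0*a_1 + 1/2*a_2 + 1/12*a_3 + 1/12*a_4 + 1/3*a_5

Substituting a_1 = 1 and a_5 = 0, rearrange to (I - Q) a = r where r[i] = P(i -> 1):
  [7/12, -1/12, 0] . (a_2, a_3, a_4) = 1/6
  [-1/4, 11/12, 0] . (a_2, a_3, a_4) = 1/6
  [-1/2, -1/12, 11/12] . (a_2, a_3, a_4) = 0

Solving yields:
  a_2 = 12/37
  a_3 = 10/37
  a_4 = 82/407

Starting state is 4, so the absorption probability is a_4 = 82/407.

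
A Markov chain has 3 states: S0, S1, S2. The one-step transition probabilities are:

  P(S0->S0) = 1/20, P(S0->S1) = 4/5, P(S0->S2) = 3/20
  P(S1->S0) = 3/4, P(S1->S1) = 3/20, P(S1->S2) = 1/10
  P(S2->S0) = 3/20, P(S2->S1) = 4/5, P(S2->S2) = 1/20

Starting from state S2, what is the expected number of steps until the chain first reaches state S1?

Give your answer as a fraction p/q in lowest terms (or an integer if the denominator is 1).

Let h_i = expected steps to first reach S1 from state i.
Boundary: h_S1 = 0.
First-step equations for the other states:
  h_S0 = 1 + 1/20*h_S0 + 4/5*h_S1 + 3/20*h_S2
  h_S2 = 1 + 3/20*h_S0 + 4/5*h_S1 + 1/20*h_S2

Substituting h_S1 = 0 and rearranging gives the linear system (I - Q) h = 1:
  [19/20, -3/20] . (h_S0, h_S2) = 1
  [-3/20, 19/20] . (h_S0, h_S2) = 1

Solving yields:
  h_S0 = 5/4
  h_S2 = 5/4

Starting state is S2, so the expected hitting time is h_S2 = 5/4.

Answer: 5/4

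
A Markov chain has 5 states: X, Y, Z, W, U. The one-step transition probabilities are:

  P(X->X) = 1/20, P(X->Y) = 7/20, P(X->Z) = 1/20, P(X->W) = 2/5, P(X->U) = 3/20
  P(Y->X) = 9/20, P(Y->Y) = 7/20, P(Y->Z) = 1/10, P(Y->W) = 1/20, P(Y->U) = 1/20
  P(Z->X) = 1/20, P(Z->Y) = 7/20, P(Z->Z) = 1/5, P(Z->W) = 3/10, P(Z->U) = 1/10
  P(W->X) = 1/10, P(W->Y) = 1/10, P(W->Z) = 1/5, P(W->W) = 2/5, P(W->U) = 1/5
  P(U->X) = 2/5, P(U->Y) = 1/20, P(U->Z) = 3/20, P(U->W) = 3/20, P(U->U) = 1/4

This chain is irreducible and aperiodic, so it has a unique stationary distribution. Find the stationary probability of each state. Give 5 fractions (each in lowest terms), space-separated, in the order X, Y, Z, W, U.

Answer: 23568/111923 3828/15989 15346/111923 29737/111923 16476/111923

Derivation:
The stationary distribution satisfies pi = pi * P, i.e.:
  pi_X = 1/20*pi_X + 9/20*pi_Y + 1/20*pi_Z + 1/10*pi_W + 2/5*pi_U
  pi_Y = 7/20*pi_X + 7/20*pi_Y + 7/20*pi_Z + 1/10*pi_W + 1/20*pi_U
  pi_Z = 1/20*pi_X + 1/10*pi_Y + 1/5*pi_Z + 1/5*pi_W + 3/20*pi_U
  pi_W = 2/5*pi_X + 1/20*pi_Y + 3/10*pi_Z + 2/5*pi_W + 3/20*pi_U
  pi_U = 3/20*pi_X + 1/20*pi_Y + 1/10*pi_Z + 1/5*pi_W + 1/4*pi_U
with normalization: pi_X + pi_Y + pi_Z + pi_W + pi_U = 1.

Using the first 4 balance equations plus normalization, the linear system A*pi = b is:
  [-19/20, 9/20, 1/20, 1/10, 2/5] . pi = 0
  [7/20, -13/20, 7/20, 1/10, 1/20] . pi = 0
  [1/20, 1/10, -4/5, 1/5, 3/20] . pi = 0
  [2/5, 1/20, 3/10, -3/5, 3/20] . pi = 0
  [1, 1, 1, 1, 1] . pi = 1

Solving yields:
  pi_X = 23568/111923
  pi_Y = 3828/15989
  pi_Z = 15346/111923
  pi_W = 29737/111923
  pi_U = 16476/111923

Verification (pi * P):
  23568/111923*1/20 + 3828/15989*9/20 + 15346/111923*1/20 + 29737/111923*1/10 + 16476/111923*2/5 = 23568/111923 = pi_X  (ok)
  23568/111923*7/20 + 3828/15989*7/20 + 15346/111923*7/20 + 29737/111923*1/10 + 16476/111923*1/20 = 3828/15989 = pi_Y  (ok)
  23568/111923*1/20 + 3828/15989*1/10 + 15346/111923*1/5 + 29737/111923*1/5 + 16476/111923*3/20 = 15346/111923 = pi_Z  (ok)
  23568/111923*2/5 + 3828/15989*1/20 + 15346/111923*3/10 + 29737/111923*2/5 + 16476/111923*3/20 = 29737/111923 = pi_W  (ok)
  23568/111923*3/20 + 3828/15989*1/20 + 15346/111923*1/10 + 29737/111923*1/5 + 16476/111923*1/4 = 16476/111923 = pi_U  (ok)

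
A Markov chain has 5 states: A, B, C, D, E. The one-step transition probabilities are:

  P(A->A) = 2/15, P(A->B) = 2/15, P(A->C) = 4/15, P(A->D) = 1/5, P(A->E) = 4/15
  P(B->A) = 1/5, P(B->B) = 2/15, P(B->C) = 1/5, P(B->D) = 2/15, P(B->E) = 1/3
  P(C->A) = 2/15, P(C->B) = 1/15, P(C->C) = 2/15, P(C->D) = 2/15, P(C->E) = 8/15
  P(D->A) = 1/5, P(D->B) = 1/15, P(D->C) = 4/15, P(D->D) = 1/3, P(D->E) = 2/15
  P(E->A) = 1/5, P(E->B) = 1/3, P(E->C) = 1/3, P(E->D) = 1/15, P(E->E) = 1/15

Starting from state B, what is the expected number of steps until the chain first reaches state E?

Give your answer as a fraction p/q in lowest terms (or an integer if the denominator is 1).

Let h_i = expected steps to first reach E from state i.
Boundary: h_E = 0.
First-step equations for the other states:
  h_A = 1 + 2/15*h_A + 2/15*h_B + 4/15*h_C + 1/5*h_D + 4/15*h_E
  h_B = 1 + 1/5*h_A + 2/15*h_B + 1/5*h_C + 2/15*h_D + 1/3*h_E
  h_C = 1 + 2/15*h_A + 1/15*h_B + 2/15*h_C + 2/15*h_D + 8/15*h_E
  h_D = 1 + 1/5*h_A + 1/15*h_B + 4/15*h_C + 1/3*h_D + 2/15*h_E

Substituting h_E = 0 and rearranging gives the linear system (I - Q) h = 1:
  [13/15, -2/15, -4/15, -1/5] . (h_A, h_B, h_C, h_D) = 1
  [-1/5, 13/15, -1/5, -2/15] . (h_A, h_B, h_C, h_D) = 1
  [-2/15, -1/15, 13/15, -2/15] . (h_A, h_B, h_C, h_D) = 1
  [-1/5, -1/15, -4/15, 2/3] . (h_A, h_B, h_C, h_D) = 1

Solving yields:
  h_A = 49290/15151
  h_B = 46275/15151
  h_C = 37410/15151
  h_D = 57105/15151

Starting state is B, so the expected hitting time is h_B = 46275/15151.

Answer: 46275/15151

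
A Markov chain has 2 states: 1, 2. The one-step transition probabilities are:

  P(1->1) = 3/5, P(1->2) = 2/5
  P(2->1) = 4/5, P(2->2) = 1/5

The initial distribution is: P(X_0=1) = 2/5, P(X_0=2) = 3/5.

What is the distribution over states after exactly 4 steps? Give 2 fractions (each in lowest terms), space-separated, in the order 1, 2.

Answer: 2082/3125 1043/3125

Derivation:
Propagating the distribution step by step (d_{t+1} = d_t * P):
d_0 = (1=2/5, 2=3/5)
  d_1[1] = 2/5*3/5 + 3/5*4/5 = 18/25
  d_1[2] = 2/5*2/5 + 3/5*1/5 = 7/25
d_1 = (1=18/25, 2=7/25)
  d_2[1] = 18/25*3/5 + 7/25*4/5 = 82/125
  d_2[2] = 18/25*2/5 + 7/25*1/5 = 43/125
d_2 = (1=82/125, 2=43/125)
  d_3[1] = 82/125*3/5 + 43/125*4/5 = 418/625
  d_3[2] = 82/125*2/5 + 43/125*1/5 = 207/625
d_3 = (1=418/625, 2=207/625)
  d_4[1] = 418/625*3/5 + 207/625*4/5 = 2082/3125
  d_4[2] = 418/625*2/5 + 207/625*1/5 = 1043/3125
d_4 = (1=2082/3125, 2=1043/3125)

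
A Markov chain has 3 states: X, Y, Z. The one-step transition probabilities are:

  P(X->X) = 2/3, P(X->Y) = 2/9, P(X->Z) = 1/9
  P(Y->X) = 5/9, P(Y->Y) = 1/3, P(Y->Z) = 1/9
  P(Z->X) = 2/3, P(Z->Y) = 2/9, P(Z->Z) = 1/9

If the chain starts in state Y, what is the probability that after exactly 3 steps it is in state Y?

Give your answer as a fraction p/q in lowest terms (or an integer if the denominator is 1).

Answer: 61/243

Derivation:
Computing P^3 by repeated multiplication:
P^1 =
  X: [2/3, 2/9, 1/9]
  Y: [5/9, 1/3, 1/9]
  Z: [2/3, 2/9, 1/9]
P^2 =
  X: [52/81, 20/81, 1/9]
  Y: [17/27, 7/27, 1/9]
  Z: [52/81, 20/81, 1/9]
P^3 =
  X: [466/729, 182/729, 1/9]
  Y: [155/243, 61/243, 1/9]
  Z: [466/729, 182/729, 1/9]

(P^3)[Y -> Y] = 61/243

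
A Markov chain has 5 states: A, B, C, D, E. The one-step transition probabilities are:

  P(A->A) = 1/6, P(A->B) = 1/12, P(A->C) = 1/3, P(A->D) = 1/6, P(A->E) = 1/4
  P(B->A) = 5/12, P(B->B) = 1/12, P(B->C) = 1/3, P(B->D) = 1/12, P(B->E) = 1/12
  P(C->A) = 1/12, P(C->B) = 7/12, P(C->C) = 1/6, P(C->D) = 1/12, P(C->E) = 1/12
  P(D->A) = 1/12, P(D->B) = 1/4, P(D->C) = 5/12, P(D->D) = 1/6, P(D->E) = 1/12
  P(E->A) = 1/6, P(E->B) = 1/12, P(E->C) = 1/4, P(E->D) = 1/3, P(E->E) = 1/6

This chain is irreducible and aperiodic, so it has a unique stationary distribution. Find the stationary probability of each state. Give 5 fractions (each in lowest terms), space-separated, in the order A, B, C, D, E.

Answer: 2638/13633 6833/27266 7823/27266 1948/13633 1719/13633

Derivation:
The stationary distribution satisfies pi = pi * P, i.e.:
  pi_A = 1/6*pi_A + 5/12*pi_B + 1/12*pi_C + 1/12*pi_D + 1/6*pi_E
  pi_B = 1/12*pi_A + 1/12*pi_B + 7/12*pi_C + 1/4*pi_D + 1/12*pi_E
  pi_C = 1/3*pi_A + 1/3*pi_B + 1/6*pi_C + 5/12*pi_D + 1/4*pi_E
  pi_D = 1/6*pi_A + 1/12*pi_B + 1/12*pi_C + 1/6*pi_D + 1/3*pi_E
  pi_E = 1/4*pi_A + 1/12*pi_B + 1/12*pi_C + 1/12*pi_D + 1/6*pi_E
with normalization: pi_A + pi_B + pi_C + pi_D + pi_E = 1.

Using the first 4 balance equations plus normalization, the linear system A*pi = b is:
  [-5/6, 5/12, 1/12, 1/12, 1/6] . pi = 0
  [1/12, -11/12, 7/12, 1/4, 1/12] . pi = 0
  [1/3, 1/3, -5/6, 5/12, 1/4] . pi = 0
  [1/6, 1/12, 1/12, -5/6, 1/3] . pi = 0
  [1, 1, 1, 1, 1] . pi = 1

Solving yields:
  pi_A = 2638/13633
  pi_B = 6833/27266
  pi_C = 7823/27266
  pi_D = 1948/13633
  pi_E = 1719/13633

Verification (pi * P):
  2638/13633*1/6 + 6833/27266*5/12 + 7823/27266*1/12 + 1948/13633*1/12 + 1719/13633*1/6 = 2638/13633 = pi_A  (ok)
  2638/13633*1/12 + 6833/27266*1/12 + 7823/27266*7/12 + 1948/13633*1/4 + 1719/13633*1/12 = 6833/27266 = pi_B  (ok)
  2638/13633*1/3 + 6833/27266*1/3 + 7823/27266*1/6 + 1948/13633*5/12 + 1719/13633*1/4 = 7823/27266 = pi_C  (ok)
  2638/13633*1/6 + 6833/27266*1/12 + 7823/27266*1/12 + 1948/13633*1/6 + 1719/13633*1/3 = 1948/13633 = pi_D  (ok)
  2638/13633*1/4 + 6833/27266*1/12 + 7823/27266*1/12 + 1948/13633*1/12 + 1719/13633*1/6 = 1719/13633 = pi_E  (ok)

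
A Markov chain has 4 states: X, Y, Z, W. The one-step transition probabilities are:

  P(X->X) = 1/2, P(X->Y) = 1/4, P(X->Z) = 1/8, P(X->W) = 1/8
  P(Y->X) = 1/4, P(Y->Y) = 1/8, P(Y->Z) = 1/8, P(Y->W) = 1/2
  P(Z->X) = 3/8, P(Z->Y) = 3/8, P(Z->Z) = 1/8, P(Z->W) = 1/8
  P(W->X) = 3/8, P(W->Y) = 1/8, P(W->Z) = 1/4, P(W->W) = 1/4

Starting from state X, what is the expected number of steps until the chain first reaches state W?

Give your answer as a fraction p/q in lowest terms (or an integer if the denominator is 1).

Let h_i = expected steps to first reach W from state i.
Boundary: h_W = 0.
First-step equations for the other states:
  h_X = 1 + 1/2*h_X + 1/4*h_Y + 1/8*h_Z + 1/8*h_W
  h_Y = 1 + 1/4*h_X + 1/8*h_Y + 1/8*h_Z + 1/2*h_W
  h_Z = 1 + 3/8*h_X + 3/8*h_Y + 1/8*h_Z + 1/8*h_W

Substituting h_W = 0 and rearranging gives the linear system (I - Q) h = 1:
  [1/2, -1/4, -1/8] . (h_X, h_Y, h_Z) = 1
  [-1/4, 7/8, -1/8] . (h_X, h_Y, h_Z) = 1
  [-3/8, -3/8, 7/8] . (h_X, h_Y, h_Z) = 1

Solving yields:
  h_X = 192/41
  h_Y = 128/41
  h_Z = 184/41

Starting state is X, so the expected hitting time is h_X = 192/41.

Answer: 192/41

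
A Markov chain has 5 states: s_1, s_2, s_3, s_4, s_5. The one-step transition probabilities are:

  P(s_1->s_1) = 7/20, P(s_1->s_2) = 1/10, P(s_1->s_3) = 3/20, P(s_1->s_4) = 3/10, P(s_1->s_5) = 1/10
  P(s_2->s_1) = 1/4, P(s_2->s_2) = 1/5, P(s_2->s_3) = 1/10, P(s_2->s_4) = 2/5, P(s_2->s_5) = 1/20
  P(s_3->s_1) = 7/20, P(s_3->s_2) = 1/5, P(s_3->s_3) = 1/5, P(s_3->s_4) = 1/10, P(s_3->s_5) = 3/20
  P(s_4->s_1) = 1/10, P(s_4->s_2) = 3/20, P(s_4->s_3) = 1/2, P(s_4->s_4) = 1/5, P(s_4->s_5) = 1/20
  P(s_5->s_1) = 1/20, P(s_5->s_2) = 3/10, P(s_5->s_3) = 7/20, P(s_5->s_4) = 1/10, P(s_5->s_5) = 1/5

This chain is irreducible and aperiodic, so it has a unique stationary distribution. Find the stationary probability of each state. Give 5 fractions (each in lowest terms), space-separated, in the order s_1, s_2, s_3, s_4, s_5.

Answer: 17605/71662 6254/35831 9061/35831 8022/35831 7383/71662

Derivation:
The stationary distribution satisfies pi = pi * P, i.e.:
  pi_s_1 = 7/20*pi_s_1 + 1/4*pi_s_2 + 7/20*pi_s_3 + 1/10*pi_s_4 + 1/20*pi_s_5
  pi_s_2 = 1/10*pi_s_1 + 1/5*pi_s_2 + 1/5*pi_s_3 + 3/20*pi_s_4 + 3/10*pi_s_5
  pi_s_3 = 3/20*pi_s_1 + 1/10*pi_s_2 + 1/5*pi_s_3 + 1/2*pi_s_4 + 7/20*pi_s_5
  pi_s_4 = 3/10*pi_s_1 + 2/5*pi_s_2 + 1/10*pi_s_3 + 1/5*pi_s_4 + 1/10*pi_s_5
  pi_s_5 = 1/10*pi_s_1 + 1/20*pi_s_2 + 3/20*pi_s_3 + 1/20*pi_s_4 + 1/5*pi_s_5
with normalization: pi_s_1 + pi_s_2 + pi_s_3 + pi_s_4 + pi_s_5 = 1.

Using the first 4 balance equations plus normalization, the linear system A*pi = b is:
  [-13/20, 1/4, 7/20, 1/10, 1/20] . pi = 0
  [1/10, -4/5, 1/5, 3/20, 3/10] . pi = 0
  [3/20, 1/10, -4/5, 1/2, 7/20] . pi = 0
  [3/10, 2/5, 1/10, -4/5, 1/10] . pi = 0
  [1, 1, 1, 1, 1] . pi = 1

Solving yields:
  pi_s_1 = 17605/71662
  pi_s_2 = 6254/35831
  pi_s_3 = 9061/35831
  pi_s_4 = 8022/35831
  pi_s_5 = 7383/71662

Verification (pi * P):
  17605/71662*7/20 + 6254/35831*1/4 + 9061/35831*7/20 + 8022/35831*1/10 + 7383/71662*1/20 = 17605/71662 = pi_s_1  (ok)
  17605/71662*1/10 + 6254/35831*1/5 + 9061/35831*1/5 + 8022/35831*3/20 + 7383/71662*3/10 = 6254/35831 = pi_s_2  (ok)
  17605/71662*3/20 + 6254/35831*1/10 + 9061/35831*1/5 + 8022/35831*1/2 + 7383/71662*7/20 = 9061/35831 = pi_s_3  (ok)
  17605/71662*3/10 + 6254/35831*2/5 + 9061/35831*1/10 + 8022/35831*1/5 + 7383/71662*1/10 = 8022/35831 = pi_s_4  (ok)
  17605/71662*1/10 + 6254/35831*1/20 + 9061/35831*3/20 + 8022/35831*1/20 + 7383/71662*1/5 = 7383/71662 = pi_s_5  (ok)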